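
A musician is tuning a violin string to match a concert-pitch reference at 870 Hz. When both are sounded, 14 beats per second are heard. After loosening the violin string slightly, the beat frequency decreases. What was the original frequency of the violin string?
884 Hz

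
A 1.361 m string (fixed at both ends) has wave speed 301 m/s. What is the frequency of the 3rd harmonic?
fₙ = nv/(2L) = 331.7 Hz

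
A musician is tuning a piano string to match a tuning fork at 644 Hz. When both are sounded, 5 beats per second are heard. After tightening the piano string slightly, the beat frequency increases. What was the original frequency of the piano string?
649 Hz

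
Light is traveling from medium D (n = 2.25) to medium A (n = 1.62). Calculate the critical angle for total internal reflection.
θc = arcsin(n₂/n₁) = 46.05°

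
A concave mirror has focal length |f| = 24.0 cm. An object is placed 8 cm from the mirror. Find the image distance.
f = +24.0 cm (concave); 1/di = 1/f − 1/do → di = -12 cm (virtual image, behind mirror)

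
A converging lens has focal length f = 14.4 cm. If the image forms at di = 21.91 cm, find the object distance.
1/do = 1/f − 1/di → do = 42.01 cm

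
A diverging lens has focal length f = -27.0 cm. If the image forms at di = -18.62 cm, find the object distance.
1/do = 1/f − 1/di → do = 59.99 cm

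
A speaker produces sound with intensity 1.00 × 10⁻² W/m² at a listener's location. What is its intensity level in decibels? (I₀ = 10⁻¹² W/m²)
β = 10·log₁₀(I/I₀) = 100 dB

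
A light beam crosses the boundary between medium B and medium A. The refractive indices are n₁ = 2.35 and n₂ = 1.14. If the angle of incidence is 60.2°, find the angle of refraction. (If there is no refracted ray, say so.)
sin θ₂ = (n₁/n₂)·sin θ₁ = 1.789 > 1, so there is no refracted ray — the light undergoes total internal reflection.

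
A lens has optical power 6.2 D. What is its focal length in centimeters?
f = 1/P = 16.13 cm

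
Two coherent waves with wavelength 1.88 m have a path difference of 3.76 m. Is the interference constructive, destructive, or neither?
constructive — path difference = 2λ, a whole number of wavelengths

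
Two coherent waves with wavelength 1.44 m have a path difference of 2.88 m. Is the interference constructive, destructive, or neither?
constructive — path difference = 2λ, a whole number of wavelengths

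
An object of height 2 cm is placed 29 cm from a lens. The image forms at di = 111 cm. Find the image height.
hi = (-di/do) × ho = -7.655 cm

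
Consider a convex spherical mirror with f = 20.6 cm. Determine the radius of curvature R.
R = 2|f| = 41.2 cm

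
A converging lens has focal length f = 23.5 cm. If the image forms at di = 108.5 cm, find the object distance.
1/do = 1/f − 1/di → do = 30 cm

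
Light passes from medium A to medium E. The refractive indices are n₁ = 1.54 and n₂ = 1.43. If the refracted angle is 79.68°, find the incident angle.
sin θ₁ = (n₂/n₁)·sin θ₂ → θ₁ = 66°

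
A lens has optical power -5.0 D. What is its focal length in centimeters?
f = 1/P = -20 cm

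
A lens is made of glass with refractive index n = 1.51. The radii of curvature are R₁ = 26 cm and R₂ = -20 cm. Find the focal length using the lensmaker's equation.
1/f = (n − 1)(1/R₁ − 1/R₂) → f = 22.17 cm (converging lens)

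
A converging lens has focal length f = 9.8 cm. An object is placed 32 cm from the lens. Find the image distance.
1/di = 1/f − 1/do → di = 14.13 cm (real image)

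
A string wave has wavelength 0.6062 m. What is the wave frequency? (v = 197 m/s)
f = v/λ = 325 Hz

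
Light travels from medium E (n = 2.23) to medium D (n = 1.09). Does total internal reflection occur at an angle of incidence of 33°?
θc = arcsin(n₂/n₁) = 29.26°; 33° > θc, so yes — total internal reflection.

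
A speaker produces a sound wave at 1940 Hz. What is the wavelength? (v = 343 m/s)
λ = v/f = 0.1768 m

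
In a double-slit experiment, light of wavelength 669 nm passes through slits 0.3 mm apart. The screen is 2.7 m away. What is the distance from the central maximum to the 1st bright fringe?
y = mλL/d = 6.021 mm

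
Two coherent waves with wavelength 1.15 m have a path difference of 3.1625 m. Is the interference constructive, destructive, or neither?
neither (partial) — path difference = 2.75λ, neither a whole number of wavelengths nor an odd multiple of λ/2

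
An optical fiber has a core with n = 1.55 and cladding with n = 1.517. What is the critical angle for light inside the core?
θc = arcsin(n_cladding/n_core) = 78.16°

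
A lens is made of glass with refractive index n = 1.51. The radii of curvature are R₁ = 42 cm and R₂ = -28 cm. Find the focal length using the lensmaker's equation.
1/f = (n − 1)(1/R₁ − 1/R₂) → f = 32.94 cm (converging lens)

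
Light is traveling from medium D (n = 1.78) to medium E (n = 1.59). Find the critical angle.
θc = arcsin(n₂/n₁) = 63.29°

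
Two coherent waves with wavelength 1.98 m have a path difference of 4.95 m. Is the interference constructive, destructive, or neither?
destructive — path difference = 2.5λ, an odd multiple of λ/2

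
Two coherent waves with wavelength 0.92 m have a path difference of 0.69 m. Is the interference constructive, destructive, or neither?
neither (partial) — path difference = 0.75λ, neither a whole number of wavelengths nor an odd multiple of λ/2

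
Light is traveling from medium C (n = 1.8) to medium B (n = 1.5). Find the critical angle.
θc = arcsin(n₂/n₁) = 56.44°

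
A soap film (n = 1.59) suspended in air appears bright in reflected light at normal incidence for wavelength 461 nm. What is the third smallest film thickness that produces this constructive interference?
2nt = (m − ½)λ with m = 3 → t = (m − ½)λ/(2n) = 362.4 nm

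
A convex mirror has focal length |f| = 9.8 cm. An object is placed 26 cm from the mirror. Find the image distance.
f = −9.8 cm (convex); 1/di = 1/f − 1/do → di = -7.117 cm (virtual image, behind mirror)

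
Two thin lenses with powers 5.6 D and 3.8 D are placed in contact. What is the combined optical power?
P_total = P₁ + P₂ = 9.4 D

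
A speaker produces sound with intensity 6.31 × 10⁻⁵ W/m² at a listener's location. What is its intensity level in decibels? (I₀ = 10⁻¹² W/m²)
β = 10·log₁₀(I/I₀) = 78 dB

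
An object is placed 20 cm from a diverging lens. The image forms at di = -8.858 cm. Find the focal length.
1/f = 1/do + 1/di → f = -15.9 cm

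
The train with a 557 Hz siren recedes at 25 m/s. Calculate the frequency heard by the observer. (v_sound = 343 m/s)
f_obs = f·v/(v + v_s) = 519.2 Hz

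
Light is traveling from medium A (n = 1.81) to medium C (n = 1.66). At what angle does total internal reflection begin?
θc = arcsin(n₂/n₁) = 66.51°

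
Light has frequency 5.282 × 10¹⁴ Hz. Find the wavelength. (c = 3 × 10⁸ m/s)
λ = c/f = 568 nm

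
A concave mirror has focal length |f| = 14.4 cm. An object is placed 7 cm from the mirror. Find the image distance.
f = +14.4 cm (concave); 1/di = 1/f − 1/do → di = -13.62 cm (virtual image, behind mirror)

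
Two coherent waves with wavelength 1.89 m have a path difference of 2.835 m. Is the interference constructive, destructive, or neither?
destructive — path difference = 1.5λ, an odd multiple of λ/2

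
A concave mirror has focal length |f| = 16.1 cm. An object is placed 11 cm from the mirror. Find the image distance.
f = +16.1 cm (concave); 1/di = 1/f − 1/do → di = -34.73 cm (virtual image, behind mirror)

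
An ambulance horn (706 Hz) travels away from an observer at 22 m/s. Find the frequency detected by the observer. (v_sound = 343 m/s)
f_obs = f·v/(v + v_s) = 663.4 Hz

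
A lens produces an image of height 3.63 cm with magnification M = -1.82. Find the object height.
ho = |hi|/|M| = 1.995 cm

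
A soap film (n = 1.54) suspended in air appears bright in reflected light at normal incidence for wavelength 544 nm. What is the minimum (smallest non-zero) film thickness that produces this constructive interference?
2nt = (m − ½)λ with m = 1 → t = (m − ½)λ/(2n) = 88.31 nm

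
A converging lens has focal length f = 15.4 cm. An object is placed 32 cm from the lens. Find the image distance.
1/di = 1/f − 1/do → di = 29.69 cm (real image)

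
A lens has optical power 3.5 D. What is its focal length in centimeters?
f = 1/P = 28.57 cm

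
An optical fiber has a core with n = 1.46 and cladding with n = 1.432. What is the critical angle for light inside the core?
θc = arcsin(n_cladding/n_core) = 78.76°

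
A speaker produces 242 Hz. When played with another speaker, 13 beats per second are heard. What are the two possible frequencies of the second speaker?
f₂ = 242 ± 13 Hz → 255 Hz or 229 Hz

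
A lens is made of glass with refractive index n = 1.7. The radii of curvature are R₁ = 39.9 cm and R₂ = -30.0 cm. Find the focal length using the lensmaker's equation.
1/f = (n − 1)(1/R₁ − 1/R₂) → f = 24.46 cm (converging lens)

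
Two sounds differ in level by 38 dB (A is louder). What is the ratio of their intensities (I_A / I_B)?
I_A/I_B = 10^(Δβ/10) = 6310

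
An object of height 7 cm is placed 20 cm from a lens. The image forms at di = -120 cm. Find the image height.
hi = (-di/do) × ho = 42 cm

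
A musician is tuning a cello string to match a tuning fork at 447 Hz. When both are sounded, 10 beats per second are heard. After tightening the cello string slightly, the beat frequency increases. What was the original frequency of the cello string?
457 Hz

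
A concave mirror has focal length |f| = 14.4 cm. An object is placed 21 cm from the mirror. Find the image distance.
f = +14.4 cm (concave); 1/di = 1/f − 1/do → di = 45.82 cm (real image, in front of mirror)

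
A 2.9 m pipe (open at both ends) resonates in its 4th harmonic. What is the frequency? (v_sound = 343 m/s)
fₙ = nv/(2L) = 236.6 Hz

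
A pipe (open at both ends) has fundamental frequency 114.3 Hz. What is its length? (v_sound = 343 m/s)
L = v/(2f₁) = 1.5 m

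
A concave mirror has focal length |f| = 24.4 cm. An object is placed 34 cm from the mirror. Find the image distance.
f = +24.4 cm (concave); 1/di = 1/f − 1/do → di = 86.42 cm (real image, in front of mirror)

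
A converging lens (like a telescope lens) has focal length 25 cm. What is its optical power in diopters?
P = 1/f = 4 D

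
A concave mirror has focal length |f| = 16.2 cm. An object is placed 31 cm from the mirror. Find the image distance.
f = +16.2 cm (concave); 1/di = 1/f − 1/do → di = 33.93 cm (real image, in front of mirror)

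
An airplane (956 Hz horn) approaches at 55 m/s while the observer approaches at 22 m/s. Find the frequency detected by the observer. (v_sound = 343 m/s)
f_obs = f·(v + v_o)/(v − v_s) = 1212 Hz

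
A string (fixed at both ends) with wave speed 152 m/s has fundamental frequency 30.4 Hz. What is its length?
L = v/(2f₁) = 2.5 m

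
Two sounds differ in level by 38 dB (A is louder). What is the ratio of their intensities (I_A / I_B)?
I_A/I_B = 10^(Δβ/10) = 6310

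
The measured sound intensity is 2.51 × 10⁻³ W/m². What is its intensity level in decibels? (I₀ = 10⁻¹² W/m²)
β = 10·log₁₀(I/I₀) = 94 dB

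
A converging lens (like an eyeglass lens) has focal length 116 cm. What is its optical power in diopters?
P = 1/f = 0.8621 D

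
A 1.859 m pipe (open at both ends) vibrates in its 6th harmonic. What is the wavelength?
λₙ = 2L/n = 0.6197 m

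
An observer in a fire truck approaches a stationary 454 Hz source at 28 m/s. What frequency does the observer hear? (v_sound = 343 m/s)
f_obs = f·(v + v_o)/v = 491.1 Hz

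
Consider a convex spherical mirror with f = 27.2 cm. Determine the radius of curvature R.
R = 2|f| = 54.4 cm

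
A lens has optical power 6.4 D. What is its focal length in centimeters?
f = 1/P = 15.62 cm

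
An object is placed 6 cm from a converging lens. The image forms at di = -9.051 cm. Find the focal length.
1/f = 1/do + 1/di → f = 17.8 cm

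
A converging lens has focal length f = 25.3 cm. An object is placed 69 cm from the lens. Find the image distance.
1/di = 1/f − 1/do → di = 39.95 cm (real image)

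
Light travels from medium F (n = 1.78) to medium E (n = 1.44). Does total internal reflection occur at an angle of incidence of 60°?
θc = arcsin(n₂/n₁) = 54°; 60° > θc, so yes — total internal reflection.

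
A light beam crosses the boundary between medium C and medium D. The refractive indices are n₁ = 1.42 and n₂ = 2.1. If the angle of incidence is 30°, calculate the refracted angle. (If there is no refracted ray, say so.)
sin θ₂ = (n₁/n₂)·sin θ₁ = 0.3381 → θ₂ = 19.76°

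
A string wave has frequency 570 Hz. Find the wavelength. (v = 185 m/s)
λ = v/f = 0.3246 m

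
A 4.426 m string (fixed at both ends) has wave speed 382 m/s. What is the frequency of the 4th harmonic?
fₙ = nv/(2L) = 172.6 Hz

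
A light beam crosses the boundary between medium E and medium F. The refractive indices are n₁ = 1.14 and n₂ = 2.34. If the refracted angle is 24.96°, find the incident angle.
sin θ₁ = (n₂/n₁)·sin θ₂ → θ₁ = 60.02°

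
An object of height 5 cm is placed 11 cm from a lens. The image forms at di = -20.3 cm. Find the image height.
hi = (-di/do) × ho = 9.227 cm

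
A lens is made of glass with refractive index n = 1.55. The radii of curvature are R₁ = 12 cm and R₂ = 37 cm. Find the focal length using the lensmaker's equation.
1/f = (n − 1)(1/R₁ − 1/R₂) → f = 32.29 cm (converging lens)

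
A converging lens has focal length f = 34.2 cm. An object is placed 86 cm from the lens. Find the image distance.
1/di = 1/f − 1/do → di = 56.78 cm (real image)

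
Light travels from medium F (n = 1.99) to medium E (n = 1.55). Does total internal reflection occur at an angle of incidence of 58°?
θc = arcsin(n₂/n₁) = 51.16°; 58° > θc, so yes — total internal reflection.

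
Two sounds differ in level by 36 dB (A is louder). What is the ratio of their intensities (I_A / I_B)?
I_A/I_B = 10^(Δβ/10) = 3981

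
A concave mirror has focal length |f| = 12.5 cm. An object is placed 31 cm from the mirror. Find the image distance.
f = +12.5 cm (concave); 1/di = 1/f − 1/do → di = 20.95 cm (real image, in front of mirror)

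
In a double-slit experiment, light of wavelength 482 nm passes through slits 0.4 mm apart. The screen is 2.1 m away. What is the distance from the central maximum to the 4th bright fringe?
y = mλL/d = 10.12 mm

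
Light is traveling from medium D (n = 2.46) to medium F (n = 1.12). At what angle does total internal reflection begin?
θc = arcsin(n₂/n₁) = 27.08°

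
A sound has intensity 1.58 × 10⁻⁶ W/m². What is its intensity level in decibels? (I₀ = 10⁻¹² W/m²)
β = 10·log₁₀(I/I₀) = 61.99 dB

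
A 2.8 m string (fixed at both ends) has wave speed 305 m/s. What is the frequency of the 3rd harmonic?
fₙ = nv/(2L) = 163.4 Hz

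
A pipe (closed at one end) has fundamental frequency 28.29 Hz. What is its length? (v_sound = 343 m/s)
L = v/(4f₁) = 3.031 m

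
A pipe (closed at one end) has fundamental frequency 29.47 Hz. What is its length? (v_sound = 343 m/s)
L = v/(4f₁) = 2.91 m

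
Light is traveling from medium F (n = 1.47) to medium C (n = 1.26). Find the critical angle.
θc = arcsin(n₂/n₁) = 59°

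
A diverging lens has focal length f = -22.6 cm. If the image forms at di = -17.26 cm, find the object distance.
1/do = 1/f − 1/di → do = 73.05 cm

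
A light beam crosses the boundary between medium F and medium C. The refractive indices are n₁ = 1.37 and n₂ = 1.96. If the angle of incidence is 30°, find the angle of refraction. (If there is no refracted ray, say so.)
sin θ₂ = (n₁/n₂)·sin θ₁ = 0.3495 → θ₂ = 20.46°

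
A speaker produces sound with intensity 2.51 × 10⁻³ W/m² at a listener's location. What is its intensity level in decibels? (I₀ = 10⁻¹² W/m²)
β = 10·log₁₀(I/I₀) = 94 dB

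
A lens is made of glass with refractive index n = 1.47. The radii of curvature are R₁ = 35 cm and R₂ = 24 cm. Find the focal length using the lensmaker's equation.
1/f = (n − 1)(1/R₁ − 1/R₂) → f = -162.5 cm (diverging lens)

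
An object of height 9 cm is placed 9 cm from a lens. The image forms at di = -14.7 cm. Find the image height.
hi = (-di/do) × ho = 14.7 cm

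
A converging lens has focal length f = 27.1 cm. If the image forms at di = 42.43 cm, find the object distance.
1/do = 1/f − 1/di → do = 75.01 cm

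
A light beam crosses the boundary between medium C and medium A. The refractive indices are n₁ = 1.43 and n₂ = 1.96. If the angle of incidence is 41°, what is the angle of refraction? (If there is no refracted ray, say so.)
sin θ₂ = (n₁/n₂)·sin θ₁ = 0.4787 → θ₂ = 28.6°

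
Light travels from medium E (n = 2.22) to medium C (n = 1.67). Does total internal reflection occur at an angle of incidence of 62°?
θc = arcsin(n₂/n₁) = 48.79°; 62° > θc, so yes — total internal reflection.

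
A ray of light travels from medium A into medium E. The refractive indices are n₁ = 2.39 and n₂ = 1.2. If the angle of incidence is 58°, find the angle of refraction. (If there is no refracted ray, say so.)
sin θ₂ = (n₁/n₂)·sin θ₁ = 1.689 > 1, so there is no refracted ray — the light undergoes total internal reflection.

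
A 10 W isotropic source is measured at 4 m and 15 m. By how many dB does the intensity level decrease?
Δβ = 20·log₁₀(r₂/r₁) = 11.48 dB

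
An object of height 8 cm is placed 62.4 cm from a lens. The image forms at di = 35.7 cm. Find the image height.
hi = (-di/do) × ho = -4.577 cm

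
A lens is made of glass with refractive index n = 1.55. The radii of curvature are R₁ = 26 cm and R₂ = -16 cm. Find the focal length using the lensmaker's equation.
1/f = (n − 1)(1/R₁ − 1/R₂) → f = 18.01 cm (converging lens)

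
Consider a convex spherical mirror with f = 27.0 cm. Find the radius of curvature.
R = 2|f| = 54 cm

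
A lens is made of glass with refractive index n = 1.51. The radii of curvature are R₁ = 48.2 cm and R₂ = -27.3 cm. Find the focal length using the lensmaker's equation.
1/f = (n − 1)(1/R₁ − 1/R₂) → f = 34.17 cm (converging lens)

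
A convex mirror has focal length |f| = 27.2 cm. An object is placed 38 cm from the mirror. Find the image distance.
f = −27.2 cm (convex); 1/di = 1/f − 1/do → di = -15.85 cm (virtual image, behind mirror)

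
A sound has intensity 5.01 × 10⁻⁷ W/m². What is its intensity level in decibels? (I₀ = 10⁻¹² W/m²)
β = 10·log₁₀(I/I₀) = 57 dB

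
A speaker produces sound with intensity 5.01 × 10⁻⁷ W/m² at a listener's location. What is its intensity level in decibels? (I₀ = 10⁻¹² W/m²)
β = 10·log₁₀(I/I₀) = 57 dB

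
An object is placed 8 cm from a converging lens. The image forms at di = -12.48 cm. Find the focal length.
1/f = 1/do + 1/di → f = 22.29 cm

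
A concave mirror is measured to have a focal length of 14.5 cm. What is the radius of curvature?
R = 2|f| = 29 cm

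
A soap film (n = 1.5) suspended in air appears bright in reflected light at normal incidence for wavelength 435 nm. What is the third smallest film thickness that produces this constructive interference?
2nt = (m − ½)λ with m = 3 → t = (m − ½)λ/(2n) = 362.5 nm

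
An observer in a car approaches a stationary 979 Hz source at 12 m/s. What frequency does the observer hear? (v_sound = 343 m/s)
f_obs = f·(v + v_o)/v = 1013 Hz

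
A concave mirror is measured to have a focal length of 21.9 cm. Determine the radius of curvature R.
R = 2|f| = 43.8 cm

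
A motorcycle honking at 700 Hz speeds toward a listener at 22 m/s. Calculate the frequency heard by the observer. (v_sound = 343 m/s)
f_obs = f·v/(v − v_s) = 748 Hz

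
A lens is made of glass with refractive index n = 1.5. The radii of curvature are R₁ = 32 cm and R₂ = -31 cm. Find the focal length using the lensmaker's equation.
1/f = (n − 1)(1/R₁ − 1/R₂) → f = 31.49 cm (converging lens)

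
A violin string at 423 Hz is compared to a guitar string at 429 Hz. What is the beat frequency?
6 Hz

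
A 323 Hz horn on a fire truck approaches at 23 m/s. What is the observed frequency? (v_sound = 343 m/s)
f_obs = f·v/(v − v_s) = 346.2 Hz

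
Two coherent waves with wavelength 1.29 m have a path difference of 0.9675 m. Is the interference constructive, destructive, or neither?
neither (partial) — path difference = 0.75λ, neither a whole number of wavelengths nor an odd multiple of λ/2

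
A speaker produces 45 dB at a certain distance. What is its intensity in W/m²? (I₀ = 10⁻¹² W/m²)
I = I₀·10^(β/10) = 3.16 × 10⁻⁸ W/m²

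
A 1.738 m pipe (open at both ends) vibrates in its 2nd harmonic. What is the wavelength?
λₙ = 2L/n = 1.738 m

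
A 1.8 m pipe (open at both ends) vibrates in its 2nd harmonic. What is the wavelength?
λₙ = 2L/n = 1.8 m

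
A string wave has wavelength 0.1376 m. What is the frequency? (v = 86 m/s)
f = v/λ = 625 Hz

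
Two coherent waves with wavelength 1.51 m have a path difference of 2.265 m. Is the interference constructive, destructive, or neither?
destructive — path difference = 1.5λ, an odd multiple of λ/2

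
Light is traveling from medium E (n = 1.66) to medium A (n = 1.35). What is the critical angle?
θc = arcsin(n₂/n₁) = 54.41°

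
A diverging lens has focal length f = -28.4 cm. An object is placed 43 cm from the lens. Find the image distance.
1/di = 1/f − 1/do → di = -17.1 cm (virtual image)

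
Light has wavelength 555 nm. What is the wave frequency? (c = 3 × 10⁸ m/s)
f = c/λ = 5.405 × 10¹⁴ Hz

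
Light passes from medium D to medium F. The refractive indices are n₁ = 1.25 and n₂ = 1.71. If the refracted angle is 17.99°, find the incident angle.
sin θ₁ = (n₂/n₁)·sin θ₂ → θ₁ = 24.99°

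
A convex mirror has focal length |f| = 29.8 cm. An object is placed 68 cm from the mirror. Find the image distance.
f = −29.8 cm (convex); 1/di = 1/f − 1/do → di = -20.72 cm (virtual image, behind mirror)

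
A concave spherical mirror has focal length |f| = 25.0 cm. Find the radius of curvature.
R = 2|f| = 50 cm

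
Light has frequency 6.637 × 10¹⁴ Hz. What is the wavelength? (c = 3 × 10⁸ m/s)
λ = c/f = 452 nm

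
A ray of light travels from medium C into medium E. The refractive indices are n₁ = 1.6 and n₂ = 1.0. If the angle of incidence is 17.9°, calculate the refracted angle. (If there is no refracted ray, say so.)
sin θ₂ = (n₁/n₂)·sin θ₁ = 0.4918 → θ₂ = 29.46°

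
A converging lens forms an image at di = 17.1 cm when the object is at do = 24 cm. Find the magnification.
M = −di/do = -0.7125 (inverted image)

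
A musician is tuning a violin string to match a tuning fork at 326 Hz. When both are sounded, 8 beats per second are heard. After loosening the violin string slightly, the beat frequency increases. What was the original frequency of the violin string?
318 Hz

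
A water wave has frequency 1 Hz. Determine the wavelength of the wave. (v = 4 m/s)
λ = v/f = 4 m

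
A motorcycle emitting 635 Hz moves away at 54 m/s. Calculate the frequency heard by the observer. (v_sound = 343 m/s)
f_obs = f·v/(v + v_s) = 548.6 Hz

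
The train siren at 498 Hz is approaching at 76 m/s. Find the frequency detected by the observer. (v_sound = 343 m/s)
f_obs = f·v/(v − v_s) = 639.8 Hz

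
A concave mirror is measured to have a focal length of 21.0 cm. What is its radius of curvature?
R = 2|f| = 42 cm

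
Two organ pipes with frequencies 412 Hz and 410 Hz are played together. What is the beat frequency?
2 Hz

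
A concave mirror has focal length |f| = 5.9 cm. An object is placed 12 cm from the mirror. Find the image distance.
f = +5.9 cm (concave); 1/di = 1/f − 1/do → di = 11.61 cm (real image, in front of mirror)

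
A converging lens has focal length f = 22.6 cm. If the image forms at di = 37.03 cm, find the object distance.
1/do = 1/f − 1/di → do = 58 cm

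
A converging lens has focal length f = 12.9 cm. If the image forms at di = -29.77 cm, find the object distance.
1/do = 1/f − 1/di → do = 9 cm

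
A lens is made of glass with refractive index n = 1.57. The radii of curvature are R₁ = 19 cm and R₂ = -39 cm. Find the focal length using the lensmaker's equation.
1/f = (n − 1)(1/R₁ − 1/R₂) → f = 22.41 cm (converging lens)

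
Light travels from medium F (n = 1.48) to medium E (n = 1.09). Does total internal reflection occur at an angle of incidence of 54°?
θc = arcsin(n₂/n₁) = 47.43°; 54° > θc, so yes — total internal reflection.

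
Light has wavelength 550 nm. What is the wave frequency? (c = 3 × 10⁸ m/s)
f = c/λ = 5.455 × 10¹⁴ Hz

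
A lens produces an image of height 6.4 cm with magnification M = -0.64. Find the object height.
ho = |hi|/|M| = 10 cm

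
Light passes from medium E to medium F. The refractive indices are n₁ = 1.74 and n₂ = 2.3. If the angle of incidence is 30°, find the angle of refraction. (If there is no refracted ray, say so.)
sin θ₂ = (n₁/n₂)·sin θ₁ = 0.3783 → θ₂ = 22.23°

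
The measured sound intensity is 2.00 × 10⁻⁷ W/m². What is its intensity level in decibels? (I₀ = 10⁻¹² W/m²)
β = 10·log₁₀(I/I₀) = 53.01 dB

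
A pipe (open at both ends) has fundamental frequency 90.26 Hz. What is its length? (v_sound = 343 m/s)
L = v/(2f₁) = 1.9 m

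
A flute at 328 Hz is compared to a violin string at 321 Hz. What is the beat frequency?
7 Hz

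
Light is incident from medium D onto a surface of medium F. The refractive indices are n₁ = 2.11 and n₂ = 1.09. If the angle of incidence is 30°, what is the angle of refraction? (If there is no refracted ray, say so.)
sin θ₂ = (n₁/n₂)·sin θ₁ = 0.9679 → θ₂ = 75.44°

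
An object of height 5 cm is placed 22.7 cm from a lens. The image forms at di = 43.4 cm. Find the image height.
hi = (-di/do) × ho = -9.559 cm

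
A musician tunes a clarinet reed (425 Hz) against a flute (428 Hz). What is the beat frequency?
3 Hz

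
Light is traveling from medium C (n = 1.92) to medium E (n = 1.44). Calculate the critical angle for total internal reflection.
θc = arcsin(n₂/n₁) = 48.59°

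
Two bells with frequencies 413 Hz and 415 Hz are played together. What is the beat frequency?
2 Hz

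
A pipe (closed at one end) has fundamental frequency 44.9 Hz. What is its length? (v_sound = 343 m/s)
L = v/(4f₁) = 1.91 m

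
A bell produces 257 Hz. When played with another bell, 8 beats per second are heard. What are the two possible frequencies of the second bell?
f₂ = 257 ± 8 Hz → 265 Hz or 249 Hz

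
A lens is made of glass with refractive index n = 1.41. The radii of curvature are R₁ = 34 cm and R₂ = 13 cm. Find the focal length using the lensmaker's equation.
1/f = (n − 1)(1/R₁ − 1/R₂) → f = -51.34 cm (diverging lens)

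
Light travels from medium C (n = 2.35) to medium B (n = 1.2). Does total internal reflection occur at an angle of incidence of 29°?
θc = arcsin(n₂/n₁) = 30.71°; 29° < θc, so no — the ray refracts.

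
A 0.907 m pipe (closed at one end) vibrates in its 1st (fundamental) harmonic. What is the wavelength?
λₙ = 4L/n = 3.628 m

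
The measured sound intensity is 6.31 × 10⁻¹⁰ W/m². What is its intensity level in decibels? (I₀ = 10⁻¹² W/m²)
β = 10·log₁₀(I/I₀) = 28 dB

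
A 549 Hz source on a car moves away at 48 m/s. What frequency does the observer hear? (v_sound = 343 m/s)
f_obs = f·v/(v + v_s) = 481.6 Hz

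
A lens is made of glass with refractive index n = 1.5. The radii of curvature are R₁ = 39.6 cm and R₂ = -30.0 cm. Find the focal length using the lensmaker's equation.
1/f = (n − 1)(1/R₁ − 1/R₂) → f = 34.14 cm (converging lens)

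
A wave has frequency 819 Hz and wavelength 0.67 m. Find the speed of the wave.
v = fλ = 548.7 m/s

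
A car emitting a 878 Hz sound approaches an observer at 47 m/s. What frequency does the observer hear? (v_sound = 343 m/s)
f_obs = f·v/(v − v_s) = 1017 Hz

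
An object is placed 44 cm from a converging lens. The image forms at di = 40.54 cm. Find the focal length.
1/f = 1/do + 1/di → f = 21.1 cm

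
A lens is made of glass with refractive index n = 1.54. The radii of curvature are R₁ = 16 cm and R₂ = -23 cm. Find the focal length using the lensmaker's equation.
1/f = (n − 1)(1/R₁ − 1/R₂) → f = 17.47 cm (converging lens)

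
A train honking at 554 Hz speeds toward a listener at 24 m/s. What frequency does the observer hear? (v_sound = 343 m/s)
f_obs = f·v/(v − v_s) = 595.7 Hz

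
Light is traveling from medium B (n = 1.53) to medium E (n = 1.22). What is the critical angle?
θc = arcsin(n₂/n₁) = 52.88°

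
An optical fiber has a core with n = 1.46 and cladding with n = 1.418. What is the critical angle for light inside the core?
θc = arcsin(n_cladding/n_core) = 76.22°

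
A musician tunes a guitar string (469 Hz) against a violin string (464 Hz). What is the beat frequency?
5 Hz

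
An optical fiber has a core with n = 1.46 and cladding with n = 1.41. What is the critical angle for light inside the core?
θc = arcsin(n_cladding/n_core) = 74.96°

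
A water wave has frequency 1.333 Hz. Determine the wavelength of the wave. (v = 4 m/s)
λ = v/f = 3.001 m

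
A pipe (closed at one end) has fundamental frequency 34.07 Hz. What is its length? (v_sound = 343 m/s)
L = v/(4f₁) = 2.517 m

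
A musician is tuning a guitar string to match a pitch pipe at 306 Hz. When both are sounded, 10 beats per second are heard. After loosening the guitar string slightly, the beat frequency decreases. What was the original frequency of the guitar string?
316 Hz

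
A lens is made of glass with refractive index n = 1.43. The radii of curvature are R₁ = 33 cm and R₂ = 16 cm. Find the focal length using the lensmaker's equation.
1/f = (n − 1)(1/R₁ − 1/R₂) → f = -72.23 cm (diverging lens)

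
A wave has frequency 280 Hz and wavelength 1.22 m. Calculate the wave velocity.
v = fλ = 341.6 m/s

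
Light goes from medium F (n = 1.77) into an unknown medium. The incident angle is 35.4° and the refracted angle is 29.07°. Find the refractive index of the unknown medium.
n₂ = n₁·sin θ₁ / sin θ₂ = 2.11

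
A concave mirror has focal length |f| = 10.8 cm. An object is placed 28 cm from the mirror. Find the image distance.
f = +10.8 cm (concave); 1/di = 1/f − 1/do → di = 17.58 cm (real image, in front of mirror)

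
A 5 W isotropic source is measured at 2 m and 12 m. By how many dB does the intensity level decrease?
Δβ = 20·log₁₀(r₂/r₁) = 15.56 dB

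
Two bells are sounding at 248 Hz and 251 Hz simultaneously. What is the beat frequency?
3 Hz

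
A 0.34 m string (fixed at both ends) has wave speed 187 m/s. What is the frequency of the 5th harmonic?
fₙ = nv/(2L) = 1375 Hz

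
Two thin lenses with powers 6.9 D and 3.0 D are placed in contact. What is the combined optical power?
P_total = P₁ + P₂ = 9.9 D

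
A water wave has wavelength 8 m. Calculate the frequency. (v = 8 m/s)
f = v/λ = 1 Hz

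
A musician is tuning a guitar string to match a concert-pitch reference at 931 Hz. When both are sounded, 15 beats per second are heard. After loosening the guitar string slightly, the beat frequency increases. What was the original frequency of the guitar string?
916 Hz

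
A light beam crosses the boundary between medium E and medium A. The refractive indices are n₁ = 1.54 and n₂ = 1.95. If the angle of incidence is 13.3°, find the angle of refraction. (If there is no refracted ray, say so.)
sin θ₂ = (n₁/n₂)·sin θ₁ = 0.1817 → θ₂ = 10.47°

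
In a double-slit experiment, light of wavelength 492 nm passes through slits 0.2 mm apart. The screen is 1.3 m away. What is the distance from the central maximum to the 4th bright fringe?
y = mλL/d = 12.79 mm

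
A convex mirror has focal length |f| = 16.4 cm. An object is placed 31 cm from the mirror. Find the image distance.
f = −16.4 cm (convex); 1/di = 1/f − 1/do → di = -10.73 cm (virtual image, behind mirror)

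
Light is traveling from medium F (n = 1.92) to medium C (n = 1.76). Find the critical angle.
θc = arcsin(n₂/n₁) = 66.44°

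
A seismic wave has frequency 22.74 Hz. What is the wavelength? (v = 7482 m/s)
λ = v/f = 329 m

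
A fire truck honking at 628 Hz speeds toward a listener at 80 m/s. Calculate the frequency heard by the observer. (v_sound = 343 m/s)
f_obs = f·v/(v − v_s) = 819 Hz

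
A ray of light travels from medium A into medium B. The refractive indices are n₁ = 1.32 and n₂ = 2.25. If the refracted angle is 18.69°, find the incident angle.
sin θ₁ = (n₂/n₁)·sin θ₂ → θ₁ = 33.11°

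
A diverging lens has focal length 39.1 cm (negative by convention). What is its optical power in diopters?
P = 1/f = -2.558 D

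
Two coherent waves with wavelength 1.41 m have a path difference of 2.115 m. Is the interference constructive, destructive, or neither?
destructive — path difference = 1.5λ, an odd multiple of λ/2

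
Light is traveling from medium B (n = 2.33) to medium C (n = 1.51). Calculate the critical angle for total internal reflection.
θc = arcsin(n₂/n₁) = 40.4°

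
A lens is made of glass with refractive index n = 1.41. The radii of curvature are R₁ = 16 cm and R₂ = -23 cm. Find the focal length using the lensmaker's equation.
1/f = (n − 1)(1/R₁ − 1/R₂) → f = 23.01 cm (converging lens)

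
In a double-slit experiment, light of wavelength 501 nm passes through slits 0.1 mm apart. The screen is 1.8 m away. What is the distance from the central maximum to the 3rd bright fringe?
y = mλL/d = 27.05 mm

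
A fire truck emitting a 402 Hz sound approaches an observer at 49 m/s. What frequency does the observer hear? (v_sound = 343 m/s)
f_obs = f·v/(v − v_s) = 469 Hz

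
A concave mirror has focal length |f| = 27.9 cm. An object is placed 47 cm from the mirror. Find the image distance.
f = +27.9 cm (concave); 1/di = 1/f − 1/do → di = 68.65 cm (real image, in front of mirror)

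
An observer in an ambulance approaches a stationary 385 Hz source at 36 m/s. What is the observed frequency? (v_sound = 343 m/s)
f_obs = f·(v + v_o)/v = 425.4 Hz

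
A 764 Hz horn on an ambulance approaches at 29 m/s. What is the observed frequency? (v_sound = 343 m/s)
f_obs = f·v/(v − v_s) = 834.6 Hz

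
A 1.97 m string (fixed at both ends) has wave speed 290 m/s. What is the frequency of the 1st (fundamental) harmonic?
fₙ = nv/(2L) = 73.6 Hz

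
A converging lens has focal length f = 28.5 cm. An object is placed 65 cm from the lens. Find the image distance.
1/di = 1/f − 1/do → di = 50.75 cm (real image)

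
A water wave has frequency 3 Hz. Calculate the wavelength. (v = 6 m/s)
λ = v/f = 2 m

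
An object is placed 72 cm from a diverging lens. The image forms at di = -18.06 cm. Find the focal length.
1/f = 1/do + 1/di → f = -24.11 cm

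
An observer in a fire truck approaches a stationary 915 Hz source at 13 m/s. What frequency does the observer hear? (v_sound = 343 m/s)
f_obs = f·(v + v_o)/v = 949.7 Hz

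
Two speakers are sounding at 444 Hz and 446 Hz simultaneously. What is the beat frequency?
2 Hz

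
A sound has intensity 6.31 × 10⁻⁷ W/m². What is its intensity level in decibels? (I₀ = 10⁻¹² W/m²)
β = 10·log₁₀(I/I₀) = 58 dB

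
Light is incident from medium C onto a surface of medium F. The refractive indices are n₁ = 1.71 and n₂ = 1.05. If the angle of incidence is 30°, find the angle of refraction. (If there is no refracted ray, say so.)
sin θ₂ = (n₁/n₂)·sin θ₁ = 0.8143 → θ₂ = 54.52°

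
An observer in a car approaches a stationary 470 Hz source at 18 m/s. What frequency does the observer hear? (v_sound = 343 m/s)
f_obs = f·(v + v_o)/v = 494.7 Hz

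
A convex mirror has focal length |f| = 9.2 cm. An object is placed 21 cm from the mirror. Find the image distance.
f = −9.2 cm (convex); 1/di = 1/f − 1/do → di = -6.397 cm (virtual image, behind mirror)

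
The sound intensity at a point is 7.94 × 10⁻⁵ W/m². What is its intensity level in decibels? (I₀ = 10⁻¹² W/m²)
β = 10·log₁₀(I/I₀) = 79 dB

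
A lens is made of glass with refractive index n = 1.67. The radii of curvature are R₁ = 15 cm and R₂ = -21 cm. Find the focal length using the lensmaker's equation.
1/f = (n − 1)(1/R₁ − 1/R₂) → f = 13.06 cm (converging lens)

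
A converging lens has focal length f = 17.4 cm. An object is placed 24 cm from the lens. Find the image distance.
1/di = 1/f − 1/do → di = 63.27 cm (real image)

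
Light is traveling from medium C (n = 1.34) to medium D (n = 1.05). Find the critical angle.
θc = arcsin(n₂/n₁) = 51.59°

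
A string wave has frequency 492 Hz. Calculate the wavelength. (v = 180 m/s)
λ = v/f = 0.3659 m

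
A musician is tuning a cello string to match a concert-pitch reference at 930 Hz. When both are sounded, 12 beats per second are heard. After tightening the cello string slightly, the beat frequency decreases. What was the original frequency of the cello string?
918 Hz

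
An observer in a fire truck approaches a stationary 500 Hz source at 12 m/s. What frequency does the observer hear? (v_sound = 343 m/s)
f_obs = f·(v + v_o)/v = 517.5 Hz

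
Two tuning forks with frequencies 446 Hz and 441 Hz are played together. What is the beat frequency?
5 Hz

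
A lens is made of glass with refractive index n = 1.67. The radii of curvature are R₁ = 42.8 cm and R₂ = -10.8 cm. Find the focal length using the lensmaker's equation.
1/f = (n − 1)(1/R₁ − 1/R₂) → f = 12.87 cm (converging lens)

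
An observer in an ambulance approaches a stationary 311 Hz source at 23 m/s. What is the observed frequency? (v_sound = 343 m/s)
f_obs = f·(v + v_o)/v = 331.9 Hz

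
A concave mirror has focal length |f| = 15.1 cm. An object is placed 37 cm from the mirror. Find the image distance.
f = +15.1 cm (concave); 1/di = 1/f − 1/do → di = 25.51 cm (real image, in front of mirror)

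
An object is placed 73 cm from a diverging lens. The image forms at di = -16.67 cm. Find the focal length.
1/f = 1/do + 1/di → f = -21.6 cm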